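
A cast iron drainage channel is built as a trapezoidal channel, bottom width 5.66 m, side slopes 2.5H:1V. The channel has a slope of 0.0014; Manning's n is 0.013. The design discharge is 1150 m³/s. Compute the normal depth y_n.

Manning's equation rearranged: A R^(2/3) = nQ / (1·√S) = 0.013 × 1150 / (√0.0014) = 399.6.
Trying y = 5.32 m: A R^(2/3) = 207 — low.
Trying y = 7.07 m: A R^(2/3) = 399.8 — close enough.

y_n = 7.07 m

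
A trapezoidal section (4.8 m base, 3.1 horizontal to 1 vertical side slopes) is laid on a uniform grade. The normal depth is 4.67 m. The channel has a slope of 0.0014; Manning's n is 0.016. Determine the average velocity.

V = 4.37 m/s

With bottom width b = 4.8 m and side slope z = 3.1: A = (b + zy)y = (4.8 + 3.1×4.67)×4.67 = 90.02 m²; P = b + 2y√(1+z²) = 4.8 + 2×4.67×3.257 = 35.22 m.
Hydraulic radius R = A/P = 90.02/35.22 = 2.556 m.
From Manning's equation, V = (1/n) R^(2/3) S^(1/2) = (1/0.016) × 2.556^(2/3) × 0.0014^(1/2) = 4.37 m/s.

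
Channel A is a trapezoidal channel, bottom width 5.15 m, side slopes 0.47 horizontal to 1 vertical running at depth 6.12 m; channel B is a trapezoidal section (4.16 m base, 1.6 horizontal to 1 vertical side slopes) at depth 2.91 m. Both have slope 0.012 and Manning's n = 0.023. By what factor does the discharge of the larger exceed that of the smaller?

Channel A: With bottom width b = 5.15 m and side slope z = 0.47: A = (b + zy)y = (5.15 + 0.47×6.12)×6.12 = 49.12 m²; P = b + 2y√(1+z²) = 5.15 + 2×6.12×1.105 = 18.67 m. Hydraulic radius R = A/P = 49.12/18.67 = 2.63 m. Q_A = (1/0.023)·49.12·2.63^(2/3)·√0.012 = 445.8 m³/s.
Channel B: With bottom width b = 4.16 m and side slope z = 1.6: A = (b + zy)y = (4.16 + 1.6×2.91)×2.91 = 25.65 m²; P = b + 2y√(1+z²) = 4.16 + 2×2.91×1.887 = 15.14 m. Hydraulic radius R = A/P = 25.65/15.14 = 1.694 m. Q_B = (1/0.023)·25.65·1.694^(2/3)·√0.012 = 173.7 m³/s.
The larger discharge is 445.8 m³/s and the smaller is 173.7 m³/s; the ratio is 2.57.

2.57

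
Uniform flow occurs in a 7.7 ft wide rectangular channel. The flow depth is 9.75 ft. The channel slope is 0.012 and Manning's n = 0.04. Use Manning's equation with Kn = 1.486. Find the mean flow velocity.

V = 8.01 ft/s

Flow area A = b·y = 7.7 × 9.75 = 75.08 ft². Wetted perimeter P = b + 2y = 7.7 + 2×9.75 = 27.2 ft.
Hydraulic radius R = A/P = 75.08/27.2 = 2.76 ft.
From Manning's equation, V = (1.486/n) R^(2/3) S^(1/2) = (1.486/0.04) × 2.76^(2/3) × 0.012^(1/2) = 8.01 ft/s.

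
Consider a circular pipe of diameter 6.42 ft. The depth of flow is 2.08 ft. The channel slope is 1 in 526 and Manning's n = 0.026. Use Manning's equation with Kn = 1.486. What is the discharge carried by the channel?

Q = 25.1 ft³/s

For a circular section of diameter D = 6.42 ft at depth y = 2.08 ft, the central angle is θ = 2 arccos(1 − 2y/D) = 2.422 rad. Then A = (D²/8)(θ − sin θ) = 9.084 ft² and P = Dθ/2 = 7.775 ft.
Hydraulic radius R = A/P = 9.084/7.775 = 1.168 ft.
Manning's equation: Q = (1.486/n) A R^(2/3) S^(1/2) = (1.486/0.026) × 9.084 × 1.168^(2/3) × 0.001901^(1/2) = 25.1 ft³/s.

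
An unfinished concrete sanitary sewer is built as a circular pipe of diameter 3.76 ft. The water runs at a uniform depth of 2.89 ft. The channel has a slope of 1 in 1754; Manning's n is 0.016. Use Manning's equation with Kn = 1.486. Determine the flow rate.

For a circular section of diameter D = 3.76 ft at depth y = 2.89 ft, the central angle is θ = 2 arccos(1 − 2y/D) = 4.276 rad. Then A = (D²/8)(θ − sin θ) = 9.158 ft² and P = Dθ/2 = 8.039 ft.
Hydraulic radius R = A/P = 9.158/8.039 = 1.139 ft.
Manning's equation: Q = (1.486/n) A R^(2/3) S^(1/2) = (1.486/0.016) × 9.158 × 1.139^(2/3) × 0.0005701^(1/2) = 22.2 ft³/s.

Q = 22.2 ft³/s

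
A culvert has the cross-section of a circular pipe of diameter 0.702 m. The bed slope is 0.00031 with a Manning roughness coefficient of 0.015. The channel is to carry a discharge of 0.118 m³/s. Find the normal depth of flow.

Manning's equation rearranged: A R^(2/3) = nQ / (1·√S) = 0.015 × 0.118 / (√0.00031) = 0.1005.
Try y = 0.373 m: A R^(2/3) = 0.06716 — low.
Try y = 0.488 m: A R^(2/3) = 0.1007 — close enough.

y_n = 0.488 m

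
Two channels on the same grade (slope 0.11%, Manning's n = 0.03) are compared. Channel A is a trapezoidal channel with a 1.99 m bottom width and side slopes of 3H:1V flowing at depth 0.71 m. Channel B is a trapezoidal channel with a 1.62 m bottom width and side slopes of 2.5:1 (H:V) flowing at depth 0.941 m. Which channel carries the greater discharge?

channel B

Channel A: With bottom width b = 1.99 m and side slope z = 3: A = (b + zy)y = (1.99 + 3×0.71)×0.71 = 2.925 m²; P = b + 2y√(1+z²) = 1.99 + 2×0.71×3.162 = 6.48 m. Hydraulic radius R = A/P = 2.925/6.48 = 0.4514 m. Q_A = (1/0.03)·2.925·0.4514^(2/3)·√0.0011 = 1.903 m³/s.
Channel B: With bottom width b = 1.62 m and side slope z = 2.5: A = (b + zy)y = (1.62 + 2.5×0.941)×0.941 = 3.738 m²; P = b + 2y√(1+z²) = 1.62 + 2×0.941×2.693 = 6.687 m. Hydraulic radius R = A/P = 3.738/6.687 = 0.559 m. Q_B = (1/0.03)·3.738·0.559^(2/3)·√0.0011 = 2.804 m³/s.
Q_A = 1.903 m³/s vs Q_B = 2.804 m³/s, so channel B carries more.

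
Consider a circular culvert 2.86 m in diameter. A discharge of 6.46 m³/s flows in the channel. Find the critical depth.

At critical depth, Q² T / (g A³) = 1, i.e. A³/T = Q²/g = 6.46²/9.81 = 4.254.
At y = 0.859 m: A³/T = 1.632 — low.
At y = 1.41 m: A³/T = 10.98 — high.
At y = 1.1 m: A³/T = 4.241 — matches.

y_c = 1.1 m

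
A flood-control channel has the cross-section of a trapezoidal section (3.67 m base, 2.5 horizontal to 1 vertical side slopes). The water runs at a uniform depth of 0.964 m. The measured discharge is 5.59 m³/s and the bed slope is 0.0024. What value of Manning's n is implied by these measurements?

With bottom width b = 3.67 m and side slope z = 2.5: A = (b + zy)y = (3.67 + 2.5×0.964)×0.964 = 5.861 m²; P = b + 2y√(1+z²) = 3.67 + 2×0.964×2.693 = 8.861 m.
Hydraulic radius R = A/P = 5.861/8.861 = 0.6614 m.
Rearranging Manning's equation: n = (1/Q) A R^(2/3) S^(1/2) = (1/5.59) × 5.861 × 0.6614^(2/3) × √0.0024 = 0.039.

n = 0.039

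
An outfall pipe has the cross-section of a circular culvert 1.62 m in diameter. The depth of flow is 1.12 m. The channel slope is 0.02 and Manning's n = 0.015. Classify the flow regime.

For a circular section of diameter D = 1.62 m at depth y = 1.12 m, the central angle is θ = 2 arccos(1 − 2y/D) = 3.927 rad. Then A = (D²/8)(θ − sin θ) = 1.52 m² and P = Dθ/2 = 3.181 m.
Hydraulic radius R = A/P = 1.52/3.181 = 0.4779 m.
V = (1/n) R^(2/3) √S = (1/0.015) × 0.4779^(2/3) × √0.02 = 5.763 m/s. Hydraulic depth D_h = A/T = 1.52/1.497 = 1.016 m.
Froude number Fr = V/√(g·D_h) = 5.763/√(9.81×1.016) = 1.83, which is greater than 1, so the flow is supercritical.

supercritical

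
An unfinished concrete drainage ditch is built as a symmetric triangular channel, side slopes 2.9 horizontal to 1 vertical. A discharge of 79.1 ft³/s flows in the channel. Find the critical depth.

y_c = 2.15 ft

At critical depth, Q² T / (g A³) = 1, i.e. A³/T = Q²/g = 79.1²/32.2 = 194.3.
At y = 2.42 ft: A³/T = 349 — over.
At y = 2.15 ft: A³/T = 193.2 — matches.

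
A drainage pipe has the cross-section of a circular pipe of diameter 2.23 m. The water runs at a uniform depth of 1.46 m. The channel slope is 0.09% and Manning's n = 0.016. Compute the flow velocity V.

V = 1.4 m/s

For a circular section of diameter D = 2.23 m at depth y = 1.46 m, the central angle is θ = 2 arccos(1 − 2y/D) = 3.771 rad. Then A = (D²/8)(θ − sin θ) = 2.71 m² and P = Dθ/2 = 4.204 m.
Hydraulic radius R = A/P = 2.71/4.204 = 0.6445 m.
From Manning's equation, V = (1/n) R^(2/3) S^(1/2) = (1/0.016) × 0.6445^(2/3) × 0.0009^(1/2) = 1.4 m/s.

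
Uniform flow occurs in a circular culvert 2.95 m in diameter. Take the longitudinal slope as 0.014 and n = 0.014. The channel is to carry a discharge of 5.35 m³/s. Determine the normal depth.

y_n = 0.671 m

Manning's equation rearranged: A R^(2/3) = nQ / (1·√S) = 0.014 × 5.35 / (√0.014) = 0.633.
Try y = 0.511 m: A R^(2/3) = 0.3646 — short.
Try y = 0.671 m: A R^(2/3) = 0.6331 — matches.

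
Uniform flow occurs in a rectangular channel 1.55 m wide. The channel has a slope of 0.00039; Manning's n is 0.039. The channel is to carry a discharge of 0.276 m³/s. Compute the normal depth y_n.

Manning's equation rearranged: A R^(2/3) = nQ / (1·√S) = 0.039 × 0.276 / (√0.00039) = 0.5451.
Trying y = 0.495 m: A R^(2/3) = 0.3454 — too small.
Trying y = 0.785 m: A R^(2/3) = 0.6495 — too large.
Trying y = 0.689 m: A R^(2/3) = 0.5452 — close enough.

y_n = 0.689 m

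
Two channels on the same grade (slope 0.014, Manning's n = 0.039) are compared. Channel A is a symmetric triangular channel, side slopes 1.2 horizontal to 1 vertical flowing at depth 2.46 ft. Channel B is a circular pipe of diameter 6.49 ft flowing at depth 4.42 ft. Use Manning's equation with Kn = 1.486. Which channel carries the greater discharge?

channel B

Channel A: For a triangular section with side slope z = 1.2: A = zy² = 1.2×2.46² = 7.262 ft²; P = 2y√(1+z²) = 2×2.46×1.562 = 7.685 ft. Hydraulic radius R = A/P = 7.262/7.685 = 0.9449 ft. Q_A = (1.486/0.039)·7.262·0.9449^(2/3)·√0.014 = 31.53 ft³/s.
Channel B: For a circular section of diameter D = 6.49 ft at depth y = 4.42 ft, the central angle is θ = 2 arccos(1 − 2y/D) = 3.883 rad. Then A = (D²/8)(θ − sin θ) = 24 ft² and P = Dθ/2 = 12.6 ft. Hydraulic radius R = A/P = 24/12.6 = 1.905 ft. Q_B = (1.486/0.039)·24·1.905^(2/3)·√0.014 = 166.2 ft³/s.
Q_A = 31.53 ft³/s vs Q_B = 166.2 ft³/s, so channel B carries more.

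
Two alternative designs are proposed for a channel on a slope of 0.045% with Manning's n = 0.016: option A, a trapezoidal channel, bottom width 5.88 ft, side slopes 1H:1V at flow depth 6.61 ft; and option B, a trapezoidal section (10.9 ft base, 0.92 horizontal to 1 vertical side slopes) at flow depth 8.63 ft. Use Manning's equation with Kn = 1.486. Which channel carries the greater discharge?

channel B

Channel A: With bottom width b = 5.88 ft and side slope z = 1: A = (b + zy)y = (5.88 + 1×6.61)×6.61 = 82.56 ft²; P = b + 2y√(1+z²) = 5.88 + 2×6.61×1.414 = 24.58 ft. Hydraulic radius R = A/P = 82.56/24.58 = 3.359 ft. Q_A = (1.486/0.016)·82.56·3.359^(2/3)·√0.00045 = 364.8 ft³/s.
Channel B: With bottom width b = 10.9 ft and side slope z = 0.92: A = (b + zy)y = (10.9 + 0.92×8.63)×8.63 = 162.6 ft²; P = b + 2y√(1+z²) = 10.9 + 2×8.63×1.359 = 34.35 ft. Hydraulic radius R = A/P = 162.6/34.35 = 4.733 ft. Q_B = (1.486/0.016)·162.6·4.733^(2/3)·√0.00045 = 902.9 ft³/s.
Q_A = 364.8 ft³/s vs Q_B = 902.9 ft³/s, so channel B carries more.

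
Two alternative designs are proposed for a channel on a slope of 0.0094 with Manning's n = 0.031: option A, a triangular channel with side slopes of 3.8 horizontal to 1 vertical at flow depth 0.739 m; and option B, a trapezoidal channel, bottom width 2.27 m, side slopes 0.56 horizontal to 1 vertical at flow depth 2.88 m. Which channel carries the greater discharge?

Channel A: For a triangular section with side slope z = 3.8: A = zy² = 3.8×0.739² = 2.075 m²; P = 2y√(1+z²) = 2×0.739×3.929 = 5.808 m. Hydraulic radius R = A/P = 2.075/5.808 = 0.3573 m. Q_A = (1/0.031)·2.075·0.3573^(2/3)·√0.0094 = 3.268 m³/s.
Channel B: With bottom width b = 2.27 m and side slope z = 0.56: A = (b + zy)y = (2.27 + 0.56×2.88)×2.88 = 11.18 m²; P = b + 2y√(1+z²) = 2.27 + 2×2.88×1.146 = 8.872 m. Hydraulic radius R = A/P = 11.18/8.872 = 1.26 m. Q_B = (1/0.031)·11.18·1.26^(2/3)·√0.0094 = 40.81 m³/s.
Q_A = 3.268 m³/s vs Q_B = 40.81 m³/s, so channel B carries more.

channel B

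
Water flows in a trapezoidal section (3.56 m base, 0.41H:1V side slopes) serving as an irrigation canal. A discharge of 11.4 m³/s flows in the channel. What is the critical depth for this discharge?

At critical depth, Q² T / (g A³) = 1, i.e. A³/T = Q²/g = 11.4²/9.81 = 13.25.
At y = 1.06 m: A³/T = 17.14 — too large.
At y = 0.871 m: A³/T = 9.292 — too small.
At y = 0.976 m: A³/T = 13.24 — close enough.

y_c = 0.976 m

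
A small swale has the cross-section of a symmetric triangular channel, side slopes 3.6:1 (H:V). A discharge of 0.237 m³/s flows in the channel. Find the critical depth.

y_c = 0.245 m

At critical depth, Q² T / (g A³) = 1, i.e. A³/T = Q²/g = 0.237²/9.81 = 0.005726.
Try y = 0.181 m: A³/T = 0.001259 — too small.
Try y = 0.274 m: A³/T = 0.01001 — too large.
Try y = 0.245 m: A³/T = 0.00572 — matches.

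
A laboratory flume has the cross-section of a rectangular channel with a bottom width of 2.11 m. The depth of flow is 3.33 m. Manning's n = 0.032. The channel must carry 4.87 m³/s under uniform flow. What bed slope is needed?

Flow area A = b·y = 2.11 × 3.33 = 7.026 m². Wetted perimeter P = b + 2y = 2.11 + 2×3.33 = 8.77 m.
Hydraulic radius R = A/P = 7.026/8.77 = 0.8012 m.
From Manning's equation, S = [nQ / (1 A R^(2/3))]² = [0.032 × 4.87 / (1 × 7.026 × 0.8012^(2/3))]² = 0.000661.

S = 0.000661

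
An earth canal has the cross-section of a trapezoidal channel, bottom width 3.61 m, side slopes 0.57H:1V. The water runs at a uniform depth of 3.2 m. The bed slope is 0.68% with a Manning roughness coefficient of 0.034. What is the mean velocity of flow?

V = 3.3 m/s

With bottom width b = 3.61 m and side slope z = 0.57: A = (b + zy)y = (3.61 + 0.57×3.2)×3.2 = 17.39 m²; P = b + 2y√(1+z²) = 3.61 + 2×3.2×1.151 = 10.98 m.
Hydraulic radius R = A/P = 17.39/10.98 = 1.584 m.
From Manning's equation, V = (1/n) R^(2/3) S^(1/2) = (1/0.034) × 1.584^(2/3) × 0.0068^(1/2) = 3.3 m/s.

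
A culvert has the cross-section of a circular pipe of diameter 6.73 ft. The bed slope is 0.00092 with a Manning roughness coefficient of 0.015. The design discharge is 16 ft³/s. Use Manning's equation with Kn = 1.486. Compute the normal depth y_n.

y_n = 1.48 ft

Manning's equation rearranged: A R^(2/3) = nQ / (1.486·√S) = 0.015 × 16 / (1.486 × √0.00092) = 5.325.
Try y = 1.13 ft: A R^(2/3) = 3.085 — low.
Try y = 1.48 ft: A R^(2/3) = 5.337 — ≈ 5.325.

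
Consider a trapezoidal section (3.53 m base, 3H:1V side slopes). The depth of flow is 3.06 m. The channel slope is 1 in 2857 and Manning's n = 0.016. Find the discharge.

Q = 64.8 m³/s

With bottom width b = 3.53 m and side slope z = 3: A = (b + zy)y = (3.53 + 3×3.06)×3.06 = 38.89 m²; P = b + 2y√(1+z²) = 3.53 + 2×3.06×3.162 = 22.88 m.
Hydraulic radius R = A/P = 38.89/22.88 = 1.7 m.
Manning's equation: Q = (1/n) A R^(2/3) S^(1/2) = (1/0.016) × 38.89 × 1.7^(2/3) × 0.00035^(1/2) = 64.8 m³/s.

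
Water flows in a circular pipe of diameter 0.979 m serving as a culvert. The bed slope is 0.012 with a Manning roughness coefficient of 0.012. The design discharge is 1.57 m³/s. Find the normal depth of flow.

Manning's equation rearranged: A R^(2/3) = nQ / (1·√S) = 0.012 × 1.57 / (√0.012) = 0.172.
At y = 0.456 m: A R^(2/3) = 0.1303 — low.
At y = 0.537 m: A R^(2/3) = 0.1718 — ≈ 0.172.

y_n = 0.537 m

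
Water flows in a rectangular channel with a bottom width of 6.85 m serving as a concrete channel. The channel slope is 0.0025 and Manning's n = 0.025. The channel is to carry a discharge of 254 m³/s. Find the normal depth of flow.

y_n = 9.94 m

Manning's equation rearranged: A R^(2/3) = nQ / (1·√S) = 0.025 × 254 / (√0.0025) = 127.
Try y = 12 m: A R^(2/3) = 158 — too large.
Try y = 8.7 m: A R^(2/3) = 108.5 — too small.
Try y = 9.94 m: A R^(2/3) = 127 — ≈ 127.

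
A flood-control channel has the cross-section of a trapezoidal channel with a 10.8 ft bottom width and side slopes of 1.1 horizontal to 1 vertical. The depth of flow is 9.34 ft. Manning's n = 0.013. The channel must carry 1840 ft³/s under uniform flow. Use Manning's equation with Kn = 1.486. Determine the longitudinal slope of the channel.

S = 0.000761

With bottom width b = 10.8 ft and side slope z = 1.1: A = (b + zy)y = (10.8 + 1.1×9.34)×9.34 = 196.8 ft²; P = b + 2y√(1+z²) = 10.8 + 2×9.34×1.487 = 38.57 ft.
Hydraulic radius R = A/P = 196.8/38.57 = 5.103 ft.
From Manning's equation, S = [nQ / (1.486 A R^(2/3))]² = [0.013 × 1840 / (1.486 × 196.8 × 5.103^(2/3))]² = 0.000761.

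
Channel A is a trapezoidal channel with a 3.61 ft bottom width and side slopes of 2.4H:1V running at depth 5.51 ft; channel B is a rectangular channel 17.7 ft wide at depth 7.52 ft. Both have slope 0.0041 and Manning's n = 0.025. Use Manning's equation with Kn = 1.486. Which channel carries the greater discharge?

channel B

Channel A: With bottom width b = 3.61 ft and side slope z = 2.4: A = (b + zy)y = (3.61 + 2.4×5.51)×5.51 = 92.76 ft²; P = b + 2y√(1+z²) = 3.61 + 2×5.51×2.6 = 32.26 ft. Hydraulic radius R = A/P = 92.76/32.26 = 2.875 ft. Q_A = (1.486/0.025)·92.76·2.875^(2/3)·√0.0041 = 713.8 ft³/s.
Channel B: Flow area A = b·y = 17.7 × 7.52 = 133.1 ft². Wetted perimeter P = b + 2y = 17.7 + 2×7.52 = 32.74 ft. Hydraulic radius R = A/P = 133.1/32.74 = 4.065 ft. Q_B = (1.486/0.025)·133.1·4.065^(2/3)·√0.0041 = 1290 ft³/s.
Q_A = 713.8 ft³/s vs Q_B = 1290 ft³/s, so channel B carries more.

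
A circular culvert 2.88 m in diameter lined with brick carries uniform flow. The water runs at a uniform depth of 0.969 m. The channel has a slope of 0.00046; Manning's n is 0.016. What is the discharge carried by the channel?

Q = 1.71 m³/s

For a circular section of diameter D = 2.88 m at depth y = 0.969 m, the central angle is θ = 2 arccos(1 − 2y/D) = 2.475 rad. Then A = (D²/8)(θ − sin θ) = 1.925 m² and P = Dθ/2 = 3.564 m.
Hydraulic radius R = A/P = 1.925/3.564 = 0.5402 m.
Manning's equation: Q = (1/n) A R^(2/3) S^(1/2) = (1/0.016) × 1.925 × 0.5402^(2/3) × 0.00046^(1/2) = 1.71 m³/s.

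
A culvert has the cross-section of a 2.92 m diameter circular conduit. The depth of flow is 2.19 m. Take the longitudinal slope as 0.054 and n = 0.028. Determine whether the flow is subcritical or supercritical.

supercritical

For a circular section of diameter D = 2.92 m at depth y = 2.19 m, the central angle is θ = 2 arccos(1 − 2y/D) = 4.189 rad. Then A = (D²/8)(θ − sin θ) = 5.387 m² and P = Dθ/2 = 6.116 m.
Hydraulic radius R = A/P = 5.387/6.116 = 0.8809 m.
V = (1/n) R^(2/3) √S = (1/0.028) × 0.8809^(2/3) × √0.054 = 7.627 m/s. Hydraulic depth D_h = A/T = 5.387/2.529 = 2.13 m.
Froude number Fr = V/√(g·D_h) = 7.627/√(9.81×2.13) = 1.67, which is greater than 1, so the flow is supercritical.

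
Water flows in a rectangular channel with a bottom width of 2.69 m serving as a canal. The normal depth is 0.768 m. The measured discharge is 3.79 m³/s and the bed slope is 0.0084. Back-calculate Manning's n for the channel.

n = 0.031

Flow area A = b·y = 2.69 × 0.768 = 2.066 m². Wetted perimeter P = b + 2y = 2.69 + 2×0.768 = 4.226 m.
Hydraulic radius R = A/P = 2.066/4.226 = 0.4889 m.
Rearranging Manning's equation: n = (1/Q) A R^(2/3) S^(1/2) = (1/3.79) × 2.066 × 0.4889^(2/3) × √0.0084 = 0.031.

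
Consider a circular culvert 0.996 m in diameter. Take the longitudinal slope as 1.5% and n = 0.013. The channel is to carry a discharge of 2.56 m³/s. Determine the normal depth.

y_n = 0.726 m

Manning's equation rearranged: A R^(2/3) = nQ / (1·√S) = 0.013 × 2.56 / (√0.015) = 0.2717.
Trying y = 0.865 m: A R^(2/3) = 0.3225 — high.
Trying y = 0.651 m: A R^(2/3) = 0.2351 — low.
Trying y = 0.726 m: A R^(2/3) = 0.2718 — matches.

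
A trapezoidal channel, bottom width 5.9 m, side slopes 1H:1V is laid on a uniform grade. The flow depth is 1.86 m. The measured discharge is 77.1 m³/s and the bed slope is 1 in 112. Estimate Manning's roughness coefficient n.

With bottom width b = 5.9 m and side slope z = 1: A = (b + zy)y = (5.9 + 1×1.86)×1.86 = 14.43 m²; P = b + 2y√(1+z²) = 5.9 + 2×1.86×1.414 = 11.16 m.
Hydraulic radius R = A/P = 14.43/11.16 = 1.293 m.
Rearranging Manning's equation: n = (1/Q) A R^(2/3) S^(1/2) = (1/77.1) × 14.43 × 1.293^(2/3) × √0.008929 = 0.021.

n = 0.021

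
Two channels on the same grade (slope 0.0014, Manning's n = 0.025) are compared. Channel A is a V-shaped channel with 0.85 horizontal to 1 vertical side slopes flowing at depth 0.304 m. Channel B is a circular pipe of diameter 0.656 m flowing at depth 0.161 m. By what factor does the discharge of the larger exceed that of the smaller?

Channel A: For a triangular section with side slope z = 0.85: A = zy² = 0.85×0.304² = 0.07855 m²; P = 2y√(1+z²) = 2×0.304×1.312 = 0.798 m. Hydraulic radius R = A/P = 0.07855/0.798 = 0.09844 m. Q_A = (1/0.025)·0.07855·0.09844^(2/3)·√0.0014 = 0.02507 m³/s.
Channel B: For a circular section of diameter D = 0.656 m at depth y = 0.161 m, the central angle is θ = 2 arccos(1 − 2y/D) = 2.073 rad. Then A = (D²/8)(θ − sin θ) = 0.06438 m² and P = Dθ/2 = 0.68 m. Hydraulic radius R = A/P = 0.06438/0.68 = 0.09467 m. Q_B = (1/0.025)·0.06438·0.09467^(2/3)·√0.0014 = 0.02001 m³/s.
The larger discharge is 0.02507 m³/s and the smaller is 0.02001 m³/s; the ratio is 1.25.

1.25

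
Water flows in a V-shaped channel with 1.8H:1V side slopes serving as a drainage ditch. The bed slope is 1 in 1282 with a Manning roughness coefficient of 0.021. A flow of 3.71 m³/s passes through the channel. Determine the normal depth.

y_n = 1.45 m

Manning's equation rearranged: A R^(2/3) = nQ / (1·√S) = 0.021 × 3.71 / (√0.00078) = 2.79.
At y = 1.82 m: A R^(2/3) = 5.119 — too large.
At y = 1.25 m: A R^(2/3) = 1.88 — too small.
At y = 1.45 m: A R^(2/3) = 2.792 — ≈ 2.79.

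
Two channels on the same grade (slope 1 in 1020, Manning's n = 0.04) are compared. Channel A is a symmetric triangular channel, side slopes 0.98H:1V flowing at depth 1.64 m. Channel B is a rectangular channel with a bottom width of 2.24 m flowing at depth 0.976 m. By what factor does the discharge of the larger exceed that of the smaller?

1.29

Channel A: For a triangular section with side slope z = 0.98: A = zy² = 0.98×1.64² = 2.636 m²; P = 2y√(1+z²) = 2×1.64×1.4 = 4.592 m. Hydraulic radius R = A/P = 2.636/4.592 = 0.5739 m. Q_A = (1/0.04)·2.636·0.5739^(2/3)·√0.0009804 = 1.425 m³/s.
Channel B: Flow area A = b·y = 2.24 × 0.976 = 2.186 m². Wetted perimeter P = b + 2y = 2.24 + 2×0.976 = 4.192 m. Hydraulic radius R = A/P = 2.186/4.192 = 0.5215 m. Q_B = (1/0.04)·2.186·0.5215^(2/3)·√0.0009804 = 1.109 m³/s.
The larger discharge is 1.425 m³/s and the smaller is 1.109 m³/s; the ratio is 1.29.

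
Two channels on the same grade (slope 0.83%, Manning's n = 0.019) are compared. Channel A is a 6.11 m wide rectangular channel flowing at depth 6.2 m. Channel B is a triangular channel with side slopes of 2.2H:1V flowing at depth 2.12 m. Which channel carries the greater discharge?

channel A

Channel A: Flow area A = b·y = 6.11 × 6.2 = 37.88 m². Wetted perimeter P = b + 2y = 6.11 + 2×6.2 = 18.51 m. Hydraulic radius R = A/P = 37.88/18.51 = 2.047 m. Q_A = (1/0.019)·37.88·2.047^(2/3)·√0.0083 = 292.8 m³/s.
Channel B: For a triangular section with side slope z = 2.2: A = zy² = 2.2×2.12² = 9.888 m²; P = 2y√(1+z²) = 2×2.12×2.417 = 10.25 m. Hydraulic radius R = A/P = 9.888/10.25 = 0.965 m. Q_B = (1/0.019)·9.888·0.965^(2/3)·√0.0083 = 46.3 m³/s.
Q_A = 292.8 m³/s vs Q_B = 46.3 m³/s, so channel A carries more.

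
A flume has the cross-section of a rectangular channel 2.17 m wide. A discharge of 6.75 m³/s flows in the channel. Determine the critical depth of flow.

y_c = 0.995 m

For a rectangular channel, critical depth y_c = (q²/g)^(1/3) where q = Q/b = 6.75/2.17 = 3.111 m²/s.
So y_c = (3.111²/9.81)^(1/3) = 0.995 m.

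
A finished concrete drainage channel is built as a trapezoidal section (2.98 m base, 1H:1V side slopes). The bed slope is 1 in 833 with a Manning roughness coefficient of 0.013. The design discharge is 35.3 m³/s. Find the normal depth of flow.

Manning's equation rearranged: A R^(2/3) = nQ / (1·√S) = 0.013 × 35.3 / (√0.0012) = 13.24.
At y = 1.54 m: A R^(2/3) = 6.722 — low.
At y = 2.61 m: A R^(2/3) = 18.33 — high.
At y = 2.21 m: A R^(2/3) = 13.26 — close enough.

y_n = 2.21 m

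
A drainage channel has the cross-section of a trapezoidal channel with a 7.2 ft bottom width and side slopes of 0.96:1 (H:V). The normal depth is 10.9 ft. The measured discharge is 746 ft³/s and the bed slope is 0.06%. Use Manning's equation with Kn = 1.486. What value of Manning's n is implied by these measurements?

n = 0.028

With bottom width b = 7.2 ft and side slope z = 0.96: A = (b + zy)y = (7.2 + 0.96×10.9)×10.9 = 192.5 ft²; P = b + 2y√(1+z²) = 7.2 + 2×10.9×1.386 = 37.42 ft.
Hydraulic radius R = A/P = 192.5/37.42 = 5.145 ft.
Rearranging Manning's equation: n = (1.486/Q) A R^(2/3) S^(1/2) = (1.486/746) × 192.5 × 5.145^(2/3) × √0.0006 = 0.028.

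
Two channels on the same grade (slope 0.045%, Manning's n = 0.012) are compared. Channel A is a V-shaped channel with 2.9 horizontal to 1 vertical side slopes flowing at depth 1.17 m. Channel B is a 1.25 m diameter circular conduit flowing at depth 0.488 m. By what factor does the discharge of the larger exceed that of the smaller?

14.7

Channel A: For a triangular section with side slope z = 2.9: A = zy² = 2.9×1.17² = 3.97 m²; P = 2y√(1+z²) = 2×1.17×3.068 = 7.178 m. Hydraulic radius R = A/P = 3.97/7.178 = 0.553 m. Q_A = (1/0.012)·3.97·0.553^(2/3)·√0.00045 = 4.728 m³/s.
Channel B: For a circular section of diameter D = 1.25 m at depth y = 0.488 m, the central angle is θ = 2 arccos(1 − 2y/D) = 2.7 rad. Then A = (D²/8)(θ − sin θ) = 0.4437 m² and P = Dθ/2 = 1.687 m. Hydraulic radius R = A/P = 0.4437/1.687 = 0.263 m. Q_B = (1/0.012)·0.4437·0.263^(2/3)·√0.00045 = 0.322 m³/s.
The larger discharge is 4.728 m³/s and the smaller is 0.322 m³/s; the ratio is 14.7.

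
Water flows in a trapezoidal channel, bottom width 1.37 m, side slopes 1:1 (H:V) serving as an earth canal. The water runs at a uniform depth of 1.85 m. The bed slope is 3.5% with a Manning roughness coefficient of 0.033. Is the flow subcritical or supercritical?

supercritical

With bottom width b = 1.37 m and side slope z = 1: A = (b + zy)y = (1.37 + 1×1.85)×1.85 = 5.957 m²; P = b + 2y√(1+z²) = 1.37 + 2×1.85×1.414 = 6.603 m.
Hydraulic radius R = A/P = 5.957/6.603 = 0.9022 m.
V = (1/n) R^(2/3) √S = (1/0.033) × 0.9022^(2/3) × √0.035 = 5.293 m/s. Hydraulic depth D_h = A/T = 5.957/5.07 = 1.175 m.
Froude number Fr = V/√(g·D_h) = 5.293/√(9.81×1.175) = 1.56, which is greater than 1, so the flow is supercritical.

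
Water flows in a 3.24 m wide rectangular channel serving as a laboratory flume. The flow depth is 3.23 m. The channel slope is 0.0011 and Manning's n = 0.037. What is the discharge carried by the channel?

Flow area A = b·y = 3.24 × 3.23 = 10.47 m². Wetted perimeter P = b + 2y = 3.24 + 2×3.23 = 9.7 m.
Hydraulic radius R = A/P = 10.47/9.7 = 1.079 m.
Manning's equation: Q = (1/n) A R^(2/3) S^(1/2) = (1/0.037) × 10.47 × 1.079^(2/3) × 0.0011^(1/2) = 9.87 m³/s.

Q = 9.87 m³/s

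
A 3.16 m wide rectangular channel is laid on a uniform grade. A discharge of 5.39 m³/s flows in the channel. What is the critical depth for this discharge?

y_c = 0.667 m

For a rectangular channel, critical depth y_c = (q²/g)^(1/3) where q = Q/b = 5.39/3.16 = 1.706 m²/s.
So y_c = (1.706²/9.81)^(1/3) = 0.667 m.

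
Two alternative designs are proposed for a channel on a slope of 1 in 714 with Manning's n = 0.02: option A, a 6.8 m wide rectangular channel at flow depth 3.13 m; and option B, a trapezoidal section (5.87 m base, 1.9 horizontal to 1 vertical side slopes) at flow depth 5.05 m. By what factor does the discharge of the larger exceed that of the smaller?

5.31

Channel A: Flow area A = b·y = 6.8 × 3.13 = 21.28 m². Wetted perimeter P = b + 2y = 6.8 + 2×3.13 = 13.06 m. Hydraulic radius R = A/P = 21.28/13.06 = 1.63 m. Q_A = (1/0.02)·21.28·1.63^(2/3)·√0.001401 = 55.15 m³/s.
Channel B: With bottom width b = 5.87 m and side slope z = 1.9: A = (b + zy)y = (5.87 + 1.9×5.05)×5.05 = 78.1 m²; P = b + 2y√(1+z²) = 5.87 + 2×5.05×2.147 = 27.56 m. Hydraulic radius R = A/P = 78.1/27.56 = 2.834 m. Q_B = (1/0.02)·78.1·2.834^(2/3)·√0.001401 = 292.7 m³/s.
The larger discharge is 292.7 m³/s and the smaller is 55.15 m³/s; the ratio is 5.31.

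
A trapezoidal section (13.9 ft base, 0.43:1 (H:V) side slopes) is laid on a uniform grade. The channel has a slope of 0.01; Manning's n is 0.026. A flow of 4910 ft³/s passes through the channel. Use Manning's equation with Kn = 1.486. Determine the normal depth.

y_n = 13.2 ft

Manning's equation rearranged: A R^(2/3) = nQ / (1.486·√S) = 0.026 × 4910 / (1.486 × √0.01) = 859.1.
At y = 9.88 ft: A R^(2/3) = 528.7 — low.
At y = 16.2 ft: A R^(2/3) = 1222 — high.
At y = 13.2 ft: A R^(2/3) = 859 — matches.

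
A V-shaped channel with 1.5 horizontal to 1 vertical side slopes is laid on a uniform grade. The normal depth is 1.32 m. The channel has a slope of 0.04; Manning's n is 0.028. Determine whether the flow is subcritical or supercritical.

supercritical

For a triangular section with side slope z = 1.5: A = zy² = 1.5×1.32² = 2.614 m²; P = 2y√(1+z²) = 2×1.32×1.803 = 4.759 m.
Hydraulic radius R = A/P = 2.614/4.759 = 0.5492 m.
V = (1/n) R^(2/3) √S = (1/0.028) × 0.5492^(2/3) × √0.04 = 4.79 m/s. Hydraulic depth D_h = A/T = 2.614/3.96 = 0.66 m.
Froude number Fr = V/√(g·D_h) = 4.79/√(9.81×0.66) = 1.88, which is greater than 1, so the flow is supercritical.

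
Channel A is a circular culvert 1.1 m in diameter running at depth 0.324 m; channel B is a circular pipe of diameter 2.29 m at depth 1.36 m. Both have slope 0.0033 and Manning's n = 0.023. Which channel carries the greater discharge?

Channel A: For a circular section of diameter D = 1.1 m at depth y = 0.324 m, the central angle is θ = 2 arccos(1 − 2y/D) = 2.295 rad. Then A = (D²/8)(θ − sin θ) = 0.2338 m² and P = Dθ/2 = 1.262 m. Hydraulic radius R = A/P = 0.2338/1.262 = 0.1852 m. Q_A = (1/0.023)·0.2338·0.1852^(2/3)·√0.0033 = 0.1897 m³/s.
Channel B: For a circular section of diameter D = 2.29 m at depth y = 1.36 m, the central angle is θ = 2 arccos(1 − 2y/D) = 3.519 rad. Then A = (D²/8)(θ − sin θ) = 2.549 m² and P = Dθ/2 = 4.03 m. Hydraulic radius R = A/P = 2.549/4.03 = 0.6325 m. Q_B = (1/0.023)·2.549·0.6325^(2/3)·√0.0033 = 4.691 m³/s.
Q_A = 0.1897 m³/s vs Q_B = 4.691 m³/s, so channel B carries more.

channel B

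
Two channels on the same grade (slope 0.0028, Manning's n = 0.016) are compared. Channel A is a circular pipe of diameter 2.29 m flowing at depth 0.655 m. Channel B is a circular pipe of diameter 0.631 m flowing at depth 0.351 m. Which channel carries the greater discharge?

Channel A: For a circular section of diameter D = 2.29 m at depth y = 0.655 m, the central angle is θ = 2 arccos(1 − 2y/D) = 2.257 rad. Then A = (D²/8)(θ − sin θ) = 0.9725 m² and P = Dθ/2 = 2.584 m. Hydraulic radius R = A/P = 0.9725/2.584 = 0.3763 m. Q_A = (1/0.016)·0.9725·0.3763^(2/3)·√0.0028 = 1.676 m³/s.
Channel B: For a circular section of diameter D = 0.631 m at depth y = 0.351 m, the central angle is θ = 2 arccos(1 − 2y/D) = 3.367 rad. Then A = (D²/8)(θ − sin θ) = 0.1787 m² and P = Dθ/2 = 1.062 m. Hydraulic radius R = A/P = 0.1787/1.062 = 0.1682 m. Q_B = (1/0.016)·0.1787·0.1682^(2/3)·√0.0028 = 0.1801 m³/s.
Q_A = 1.676 m³/s vs Q_B = 0.1801 m³/s, so channel A carries more.

channel A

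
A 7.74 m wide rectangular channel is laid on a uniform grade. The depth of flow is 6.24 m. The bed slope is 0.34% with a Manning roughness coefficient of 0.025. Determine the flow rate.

Q = 201 m³/s

Flow area A = b·y = 7.74 × 6.24 = 48.3 m². Wetted perimeter P = b + 2y = 7.74 + 2×6.24 = 20.22 m.
Hydraulic radius R = A/P = 48.3/20.22 = 2.389 m.
Manning's equation: Q = (1/n) A R^(2/3) S^(1/2) = (1/0.025) × 48.3 × 2.389^(2/3) × 0.0034^(1/2) = 201 m³/s.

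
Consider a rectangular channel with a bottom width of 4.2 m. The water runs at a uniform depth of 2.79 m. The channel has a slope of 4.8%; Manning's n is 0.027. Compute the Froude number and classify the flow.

supercritical

Flow area A = b·y = 4.2 × 2.79 = 11.72 m². Wetted perimeter P = b + 2y = 4.2 + 2×2.79 = 9.78 m.
Hydraulic radius R = A/P = 11.72/9.78 = 1.198 m.
V = (1/n) R^(2/3) √S = (1/0.027) × 1.198^(2/3) × √0.048 = 9.154 m/s. Hydraulic depth D_h = A/T = 11.72/4.2 = 2.79 m.
Froude number Fr = V/√(g·D_h) = 9.154/√(9.81×2.79) = 1.75, which is greater than 1, so the flow is supercritical.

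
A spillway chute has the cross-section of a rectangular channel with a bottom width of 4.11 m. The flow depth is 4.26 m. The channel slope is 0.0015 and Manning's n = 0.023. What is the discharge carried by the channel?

Q = 36.7 m³/s

Flow area A = b·y = 4.11 × 4.26 = 17.51 m². Wetted perimeter P = b + 2y = 4.11 + 2×4.26 = 12.63 m.
Hydraulic radius R = A/P = 17.51/12.63 = 1.386 m.
Manning's equation: Q = (1/n) A R^(2/3) S^(1/2) = (1/0.023) × 17.51 × 1.386^(2/3) × 0.0015^(1/2) = 36.7 m³/s.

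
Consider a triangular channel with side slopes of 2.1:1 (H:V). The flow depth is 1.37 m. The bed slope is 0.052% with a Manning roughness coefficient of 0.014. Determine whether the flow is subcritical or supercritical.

subcritical

For a triangular section with side slope z = 2.1: A = zy² = 2.1×1.37² = 3.941 m²; P = 2y√(1+z²) = 2×1.37×2.326 = 6.373 m.
Hydraulic radius R = A/P = 3.941/6.373 = 0.6185 m.
V = (1/n) R^(2/3) √S = (1/0.014) × 0.6185^(2/3) × √0.00052 = 1.182 m/s. Hydraulic depth D_h = A/T = 3.941/5.754 = 0.685 m.
Froude number Fr = V/√(g·D_h) = 1.182/√(9.81×0.685) = 0.456, which is less than 1, so the flow is subcritical.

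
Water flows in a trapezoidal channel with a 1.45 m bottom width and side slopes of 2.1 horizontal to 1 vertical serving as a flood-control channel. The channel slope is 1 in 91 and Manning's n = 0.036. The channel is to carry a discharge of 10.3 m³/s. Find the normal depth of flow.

y_n = 1.18 m

Manning's equation rearranged: A R^(2/3) = nQ / (1·√S) = 0.036 × 10.3 / (√0.01099) = 3.537.
Try y = 1.38 m: A R^(2/3) = 5.008 — over.
Try y = 1.04 m: A R^(2/3) = 2.692 — short.
Try y = 1.18 m: A R^(2/3) = 3.542 — matches.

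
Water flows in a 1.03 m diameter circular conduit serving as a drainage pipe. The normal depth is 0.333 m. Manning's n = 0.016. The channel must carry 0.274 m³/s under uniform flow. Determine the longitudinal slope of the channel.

S = 0.0033

For a circular section of diameter D = 1.03 m at depth y = 0.333 m, the central angle is θ = 2 arccos(1 − 2y/D) = 2.419 rad. Then A = (D²/8)(θ − sin θ) = 0.2331 m² and P = Dθ/2 = 1.246 m.
Hydraulic radius R = A/P = 0.2331/1.246 = 0.1871 m.
From Manning's equation, S = [nQ / (1 A R^(2/3))]² = [0.016 × 0.274 / (1 × 0.2331 × 0.1871^(2/3))]² = 0.0033.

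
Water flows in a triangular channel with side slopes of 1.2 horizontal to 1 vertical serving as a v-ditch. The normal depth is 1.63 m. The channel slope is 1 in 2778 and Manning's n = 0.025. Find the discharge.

Q = 1.77 m³/s

For a triangular section with side slope z = 1.2: A = zy² = 1.2×1.63² = 3.188 m²; P = 2y√(1+z²) = 2×1.63×1.562 = 5.092 m.
Hydraulic radius R = A/P = 3.188/5.092 = 0.6261 m.
Manning's equation: Q = (1/n) A R^(2/3) S^(1/2) = (1/0.025) × 3.188 × 0.6261^(2/3) × 0.00036^(1/2) = 1.77 m³/s.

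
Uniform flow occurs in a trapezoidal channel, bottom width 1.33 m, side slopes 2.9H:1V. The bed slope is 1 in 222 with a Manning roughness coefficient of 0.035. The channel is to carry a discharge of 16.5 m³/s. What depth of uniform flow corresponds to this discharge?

Manning's equation rearranged: A R^(2/3) = nQ / (1·√S) = 0.035 × 16.5 / (√0.004505) = 8.605.
Trying y = 1.93 m: A R^(2/3) = 13.5 — high.
Trying y = 1.35 m: A R^(2/3) = 5.775 — low.
Trying y = 1.6 m: A R^(2/3) = 8.618 — ≈ 8.605.

y_n = 1.6 m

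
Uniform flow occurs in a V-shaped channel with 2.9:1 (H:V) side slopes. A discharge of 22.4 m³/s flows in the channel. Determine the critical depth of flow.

At critical depth, Q² T / (g A³) = 1, i.e. A³/T = Q²/g = 22.4²/9.81 = 51.15.
Try y = 1.17 m: A³/T = 9.219 — too small.
Try y = 2.09 m: A³/T = 167.7 — too large.
Try y = 1.65 m: A³/T = 51.43 — matches.

y_c = 1.65 m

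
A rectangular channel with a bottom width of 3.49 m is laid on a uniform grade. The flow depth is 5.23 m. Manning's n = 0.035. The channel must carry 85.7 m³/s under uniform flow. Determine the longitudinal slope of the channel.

Flow area A = b·y = 3.49 × 5.23 = 18.25 m². Wetted perimeter P = b + 2y = 3.49 + 2×5.23 = 13.95 m.
Hydraulic radius R = A/P = 18.25/13.95 = 1.308 m.
From Manning's equation, S = [nQ / (1 A R^(2/3))]² = [0.035 × 85.7 / (1 × 18.25 × 1.308^(2/3))]² = 0.0189.

S = 0.0189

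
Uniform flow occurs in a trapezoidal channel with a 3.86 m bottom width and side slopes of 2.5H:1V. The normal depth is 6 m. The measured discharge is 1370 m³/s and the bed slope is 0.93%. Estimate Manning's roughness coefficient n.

n = 0.017

With bottom width b = 3.86 m and side slope z = 2.5: A = (b + zy)y = (3.86 + 2.5×6)×6 = 113.2 m²; P = b + 2y√(1+z²) = 3.86 + 2×6×2.693 = 36.17 m.
Hydraulic radius R = A/P = 113.2/36.17 = 3.128 m.
Rearranging Manning's equation: n = (1/Q) A R^(2/3) S^(1/2) = (1/1370) × 113.2 × 3.128^(2/3) × √0.0093 = 0.017.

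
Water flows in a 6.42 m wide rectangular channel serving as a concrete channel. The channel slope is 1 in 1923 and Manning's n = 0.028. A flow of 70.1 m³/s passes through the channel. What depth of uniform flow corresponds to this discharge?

Manning's equation rearranged: A R^(2/3) = nQ / (1·√S) = 0.028 × 70.1 / (√0.00052) = 86.07.
At y = 9.22 m: A R^(2/3) = 105.5 — over.
At y = 7.76 m: A R^(2/3) = 86.07 — ≈ 86.07.

y_n = 7.76 m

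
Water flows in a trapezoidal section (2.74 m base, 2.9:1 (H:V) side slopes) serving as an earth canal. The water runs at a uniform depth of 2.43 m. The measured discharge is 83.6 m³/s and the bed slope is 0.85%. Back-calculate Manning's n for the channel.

n = 0.032

With bottom width b = 2.74 m and side slope z = 2.9: A = (b + zy)y = (2.74 + 2.9×2.43)×2.43 = 23.78 m²; P = b + 2y√(1+z²) = 2.74 + 2×2.43×3.068 = 17.65 m.
Hydraulic radius R = A/P = 23.78/17.65 = 1.348 m.
Rearranging Manning's equation: n = (1/Q) A R^(2/3) S^(1/2) = (1/83.6) × 23.78 × 1.348^(2/3) × √0.0085 = 0.032.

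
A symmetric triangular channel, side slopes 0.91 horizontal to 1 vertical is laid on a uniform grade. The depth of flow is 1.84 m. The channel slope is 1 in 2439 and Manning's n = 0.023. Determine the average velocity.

V = 0.64 m/s

For a triangular section with side slope z = 0.91: A = zy² = 0.91×1.84² = 3.081 m²; P = 2y√(1+z²) = 2×1.84×1.352 = 4.976 m.
Hydraulic radius R = A/P = 3.081/4.976 = 0.6192 m.
From Manning's equation, V = (1/n) R^(2/3) S^(1/2) = (1/0.023) × 0.6192^(2/3) × 0.00041^(1/2) = 0.64 m/s.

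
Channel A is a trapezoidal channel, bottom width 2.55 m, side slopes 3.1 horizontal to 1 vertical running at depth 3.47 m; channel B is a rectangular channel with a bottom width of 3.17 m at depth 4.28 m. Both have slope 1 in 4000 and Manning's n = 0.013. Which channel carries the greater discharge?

Channel A: With bottom width b = 2.55 m and side slope z = 3.1: A = (b + zy)y = (2.55 + 3.1×3.47)×3.47 = 46.18 m²; P = b + 2y√(1+z²) = 2.55 + 2×3.47×3.257 = 25.16 m. Hydraulic radius R = A/P = 46.18/25.16 = 1.836 m. Q_A = (1/0.013)·46.18·1.836^(2/3)·√0.00025 = 84.19 m³/s.
Channel B: Flow area A = b·y = 3.17 × 4.28 = 13.57 m². Wetted perimeter P = b + 2y = 3.17 + 2×4.28 = 11.73 m. Hydraulic radius R = A/P = 13.57/11.73 = 1.157 m. Q_B = (1/0.013)·13.57·1.157^(2/3)·√0.00025 = 18.18 m³/s.
Q_A = 84.19 m³/s vs Q_B = 18.18 m³/s, so channel A carries more.

channel A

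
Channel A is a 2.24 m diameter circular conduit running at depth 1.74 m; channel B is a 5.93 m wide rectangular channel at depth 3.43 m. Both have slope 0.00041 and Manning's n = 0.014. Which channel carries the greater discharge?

Channel A: For a circular section of diameter D = 2.24 m at depth y = 1.74 m, the central angle is θ = 2 arccos(1 − 2y/D) = 4.315 rad. Then A = (D²/8)(θ − sin θ) = 3.285 m² and P = Dθ/2 = 4.833 m. Hydraulic radius R = A/P = 3.285/4.833 = 0.6797 m. Q_A = (1/0.014)·3.285·0.6797^(2/3)·√0.00041 = 3.672 m³/s.
Channel B: Flow area A = b·y = 5.93 × 3.43 = 20.34 m². Wetted perimeter P = b + 2y = 5.93 + 2×3.43 = 12.79 m. Hydraulic radius R = A/P = 20.34/12.79 = 1.59 m. Q_B = (1/0.014)·20.34·1.59^(2/3)·√0.00041 = 40.08 m³/s.
Q_A = 3.672 m³/s vs Q_B = 40.08 m³/s, so channel B carries more.

channel B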